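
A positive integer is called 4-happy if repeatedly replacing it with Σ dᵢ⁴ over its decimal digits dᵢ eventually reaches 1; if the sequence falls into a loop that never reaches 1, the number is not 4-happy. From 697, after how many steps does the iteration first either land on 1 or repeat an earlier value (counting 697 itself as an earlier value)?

697 → 6⁴ + 9⁴ + 7⁴ = 1296 + 6561 + 2401 = 10258
10258 → 1⁴ + 0⁴ + 2⁴ + 5⁴ + 8⁴ = 1 + 0 + 16 + 625 + 4096 = 4738
4738 → 4⁴ + 7⁴ + 3⁴ + 8⁴ = 256 + 2401 + 81 + 4096 = 6834
6834 → 6⁴ + 8⁴ + 3⁴ + 4⁴ = 1296 + 4096 + 81 + 256 = 5729
5729 → 5⁴ + 7⁴ + 2⁴ + 9⁴ = 625 + 2401 + 16 + 6561 = 9603
9603 → 9⁴ + 6⁴ + 0⁴ + 3⁴ = 6561 + 1296 + 0 + 81 = 7938
7938 → 7⁴ + 9⁴ + 3⁴ + 8⁴ = 2401 + 6561 + 81 + 4096 = 13139
13139 → 1⁴ + 3⁴ + 1⁴ + 3⁴ + 9⁴ = 1 + 81 + 1 + 81 + 6561 = 6725
6725 → 6⁴ + 7⁴ + 2⁴ + 5⁴ = 1296 + 2401 + 16 + 625 = 4338
4338 → 4⁴ + 3⁴ + 3⁴ + 8⁴ = 256 + 81 + 81 + 4096 = 4514
4514 → 4⁴ + 5⁴ + 1⁴ + 4⁴ = 256 + 625 + 1 + 256 = 1138
1138 → 1⁴ + 1⁴ + 3⁴ + 8⁴ = 1 + 1 + 81 + 4096 = 4179
4179 → 4⁴ + 1⁴ + 7⁴ + 9⁴ = 256 + 1 + 2401 + 6561 = 9219
9219 → 9⁴ + 2⁴ + 1⁴ + 9⁴ = 6561 + 16 + 1 + 6561 = 13139  — 13139 repeats.
That took 14 steps.

14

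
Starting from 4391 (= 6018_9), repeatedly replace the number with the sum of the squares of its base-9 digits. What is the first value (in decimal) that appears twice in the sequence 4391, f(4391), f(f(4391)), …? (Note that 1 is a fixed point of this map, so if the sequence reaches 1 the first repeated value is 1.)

1

4391 = (6,0,1,8)_9 → 6² + 0² + 1² + 8² = 36 + 0 + 1 + 64 = 101
101 = (1,2,2)_9 → 1² + 2² + 2² = 1 + 4 + 4 = 9
9 = (1,0)_9 → 1² + 0² = 1 + 0 = 1  — reached the fixed point 1.
1 → 1, so 1 is the first repeated value.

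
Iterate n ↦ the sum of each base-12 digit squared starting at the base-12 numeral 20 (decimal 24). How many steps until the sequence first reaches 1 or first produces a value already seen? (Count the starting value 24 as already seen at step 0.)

14

24 = (2,0)_12 → 4
4 = (4)_12 → 16
16 = (1,4)_12 → 17
17 = (1,5)_12 → 26
26 = (2,2)_12 → 8
8 = (8)_12 → 64
64 = (5,4)_12 → 41
41 = (3,5)_12 → 34
34 = (2,10)_12 → 104
104 = (8,8)_12 → 128
128 = (10,8)_12 → 164
164 = (1,1,8)_12 → 66
66 = (5,6)_12 → 61
61 = (5,1)_12 → 26  — 26 repeats.
That took 14 steps.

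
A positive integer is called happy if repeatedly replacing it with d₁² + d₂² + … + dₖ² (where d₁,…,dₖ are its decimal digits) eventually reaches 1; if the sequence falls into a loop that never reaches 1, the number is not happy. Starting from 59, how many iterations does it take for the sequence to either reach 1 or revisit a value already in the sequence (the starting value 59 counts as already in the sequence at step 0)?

59 → 5² + 9² = 106
106 → 1² + 0² + 6² = 37
37 → 3² + 7² = 58
58 → 5² + 8² = 89
89 → 8² + 9² = 145
145 → 1² + 4² + 5² = 42
42 → 4² + 2² = 20
20 → 2² + 0² = 4
4 → 4² = 16
16 → 1² + 6² = 37  — 37 repeats.
That took 10 steps.

10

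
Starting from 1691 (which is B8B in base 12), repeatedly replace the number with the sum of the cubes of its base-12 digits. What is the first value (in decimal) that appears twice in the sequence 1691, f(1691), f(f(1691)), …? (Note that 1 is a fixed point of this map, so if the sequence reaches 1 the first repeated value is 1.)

1691 = (11,8,11)_12 → 11³ + 8³ + 11³ = 1331 + 512 + 1331 = 3174
3174 = (1,10,0,6)_12 → 1³ + 10³ + 0³ + 6³ = 1 + 1000 + 0 + 216 = 1217
1217 = (8,5,5)_12 → 8³ + 5³ + 5³ = 512 + 125 + 125 = 762
762 = (5,3,6)_12 → 5³ + 3³ + 6³ = 125 + 27 + 216 = 368
368 = (2,6,8)_12 → 2³ + 6³ + 8³ = 8 + 216 + 512 = 736
736 = (5,1,4)_12 → 5³ + 1³ + 4³ = 125 + 1 + 64 = 190
190 = (1,3,10)_12 → 1³ + 3³ + 10³ = 1 + 27 + 1000 = 1028
1028 = (7,1,8)_12 → 7³ + 1³ + 8³ = 343 + 1 + 512 = 856
856 = (5,11,4)_12 → 5³ + 11³ + 4³ = 125 + 1331 + 64 = 1520
1520 = (10,6,8)_12 → 10³ + 6³ + 8³ = 1000 + 216 + 512 = 1728
1728 = (1,0,0,0)_12 → 1³ + 0³ + 0³ + 0³ = 1 + 0 + 0 + 0 = 1  — reached the fixed point 1.
1 → 1, so 1 is the first repeated value.

1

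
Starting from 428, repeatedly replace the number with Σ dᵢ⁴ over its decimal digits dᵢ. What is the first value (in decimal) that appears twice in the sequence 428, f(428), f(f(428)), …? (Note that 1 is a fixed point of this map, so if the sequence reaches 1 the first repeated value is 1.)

13139

428 → 4⁴ + 2⁴ + 8⁴ = 256 + 16 + 4096 = 4368
4368 → 4⁴ + 3⁴ + 6⁴ + 8⁴ = 256 + 81 + 1296 + 4096 = 5729
5729 → 5⁴ + 7⁴ + 2⁴ + 9⁴ = 625 + 2401 + 16 + 6561 = 9603
9603 → 9⁴ + 6⁴ + 0⁴ + 3⁴ = 6561 + 1296 + 0 + 81 = 7938
7938 → 7⁴ + 9⁴ + 3⁴ + 8⁴ = 2401 + 6561 + 81 + 4096 = 13139
13139 → 1⁴ + 3⁴ + 1⁴ + 3⁴ + 9⁴ = 1 + 81 + 1 + 81 + 6561 = 6725
6725 → 6⁴ + 7⁴ + 2⁴ + 5⁴ = 1296 + 2401 + 16 + 625 = 4338
4338 → 4⁴ + 3⁴ + 3⁴ + 8⁴ = 256 + 81 + 81 + 4096 = 4514
4514 → 4⁴ + 5⁴ + 1⁴ + 4⁴ = 256 + 625 + 1 + 256 = 1138
1138 → 1⁴ + 1⁴ + 3⁴ + 8⁴ = 1 + 1 + 81 + 4096 = 4179
4179 → 4⁴ + 1⁴ + 7⁴ + 9⁴ = 256 + 1 + 2401 + 6561 = 9219
9219 → 9⁴ + 2⁴ + 1⁴ + 9⁴ = 6561 + 16 + 1 + 6561 = 13139  — 13139 already appeared earlier.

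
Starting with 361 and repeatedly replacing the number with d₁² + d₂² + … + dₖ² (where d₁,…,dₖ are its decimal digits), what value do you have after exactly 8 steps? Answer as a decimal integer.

361 → 3² + 6² + 1² = 46
46 → 4² + 6² = 52
52 → 5² + 2² = 29
29 → 2² + 9² = 85
85 → 8² + 5² = 89
89 → 8² + 9² = 145
145 → 1² + 4² + 5² = 42
42 → 4² + 2² = 20

20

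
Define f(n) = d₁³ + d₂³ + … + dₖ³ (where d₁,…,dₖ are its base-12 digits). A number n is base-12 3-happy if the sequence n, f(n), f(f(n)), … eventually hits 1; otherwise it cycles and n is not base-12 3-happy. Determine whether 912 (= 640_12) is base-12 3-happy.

base-12 3-happy

912 = (6,4,0)_12 → 6³ + 4³ + 0³ = 216 + 64 + 0 = 280
280 = (1,11,4)_12 → 1³ + 11³ + 4³ = 1 + 1331 + 64 = 1396
1396 = (9,8,4)_12 → 9³ + 8³ + 4³ = 729 + 512 + 64 = 1305
1305 = (9,0,9)_12 → 9³ + 0³ + 9³ = 729 + 0 + 729 = 1458
1458 = (10,1,6)_12 → 10³ + 1³ + 6³ = 1000 + 1 + 216 = 1217
1217 = (8,5,5)_12 → 8³ + 5³ + 5³ = 512 + 125 + 125 = 762
762 = (5,3,6)_12 → 5³ + 3³ + 6³ = 125 + 27 + 216 = 368
368 = (2,6,8)_12 → 2³ + 6³ + 8³ = 8 + 216 + 512 = 736
736 = (5,1,4)_12 → 5³ + 1³ + 4³ = 125 + 1 + 64 = 190
190 = (1,3,10)_12 → 1³ + 3³ + 10³ = 1 + 27 + 1000 = 1028
1028 = (7,1,8)_12 → 7³ + 1³ + 8³ = 343 + 1 + 512 = 856
856 = (5,11,4)_12 → 5³ + 11³ + 4³ = 125 + 1331 + 64 = 1520
1520 = (10,6,8)_12 → 10³ + 6³ + 8³ = 1000 + 216 + 512 = 1728
1728 = (1,0,0,0)_12 → 1³ + 0³ + 0³ + 0³ = 1 + 0 + 0 + 0 = 1  — reached 1.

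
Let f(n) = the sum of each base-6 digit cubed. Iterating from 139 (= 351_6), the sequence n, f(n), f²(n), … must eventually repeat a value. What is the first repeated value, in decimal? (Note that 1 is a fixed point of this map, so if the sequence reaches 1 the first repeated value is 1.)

139 = (3,5,1)_6 → 3³ + 5³ + 1³ = 153
153 = (4,1,3)_6 → 4³ + 1³ + 3³ = 92
92 = (2,3,2)_6 → 2³ + 3³ + 2³ = 43
43 = (1,1,1)_6 → 1³ + 1³ + 1³ = 3
3 = (3)_6 → 3³ = 27
27 = (4,3)_6 → 4³ + 3³ = 91
91 = (2,3,1)_6 → 2³ + 3³ + 1³ = 36
36 = (1,0,0)_6 → 1³ + 0³ + 0³ = 1  — reached the fixed point 1.
1 → 1, so 1 is the first repeated value.

1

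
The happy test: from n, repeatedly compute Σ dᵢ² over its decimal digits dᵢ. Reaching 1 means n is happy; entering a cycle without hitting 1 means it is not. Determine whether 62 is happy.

not happy

62 → 6² + 2² = 40
40 → 4² + 0² = 16
16 → 1² + 6² = 37
37 → 3² + 7² = 58
58 → 5² + 8² = 89
89 → 8² + 9² = 145
145 → 1² + 4² + 5² = 42
42 → 4² + 2² = 20
20 → 2² + 0² = 4
4 → 4² = 16  — 16 already seen; the sequence cycles without reaching 1.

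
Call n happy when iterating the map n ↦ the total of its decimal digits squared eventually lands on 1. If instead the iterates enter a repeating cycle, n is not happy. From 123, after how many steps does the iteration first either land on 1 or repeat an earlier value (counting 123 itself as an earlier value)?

15

123 → 1² + 2² + 3² = 1 + 4 + 9 = 14
14 → 1² + 4² = 1 + 16 = 17
17 → 1² + 7² = 1 + 49 = 50
50 → 5² + 0² = 25 + 0 = 25
25 → 2² + 5² = 4 + 25 = 29
29 → 2² + 9² = 4 + 81 = 85
85 → 8² + 5² = 64 + 25 = 89
89 → 8² + 9² = 64 + 81 = 145
145 → 1² + 4² + 5² = 1 + 16 + 25 = 42
42 → 4² + 2² = 16 + 4 = 20
20 → 2² + 0² = 4 + 0 = 4
4 → 4² = 16
16 → 1² + 6² = 1 + 36 = 37
37 → 3² + 7² = 9 + 49 = 58
58 → 5² + 8² = 25 + 64 = 89  — 89 repeats.
That took 15 steps.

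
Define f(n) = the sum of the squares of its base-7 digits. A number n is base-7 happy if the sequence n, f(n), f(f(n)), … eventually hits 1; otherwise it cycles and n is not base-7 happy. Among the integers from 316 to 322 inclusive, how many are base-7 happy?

316: 316 → 46 → 52 → 10 → 10  — not base-7 happy
317: 317 → 49 → 1  — base-7 happy
318: 318 → 54 → 26 → 34 → 52 → 10 → 10  — not base-7 happy
319: 319 → 61 → 27 → 45 → 45  — not base-7 happy
320: 320 → 70 → 10 → 10  — not base-7 happy
321: 321 → 81 → 33 → 41 → 61 → 27 → 45 → 45  — not base-7 happy
322: 322 → 52 → 10 → 10  — not base-7 happy
base-7 happy: 317

1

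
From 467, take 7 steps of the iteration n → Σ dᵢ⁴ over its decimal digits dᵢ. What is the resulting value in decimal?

13139

467 → 4⁴ + 6⁴ + 7⁴ = 3953
3953 → 3⁴ + 9⁴ + 5⁴ + 3⁴ = 7348
7348 → 7⁴ + 3⁴ + 4⁴ + 8⁴ = 6834
6834 → 6⁴ + 8⁴ + 3⁴ + 4⁴ = 5729
5729 → 5⁴ + 7⁴ + 2⁴ + 9⁴ = 9603
9603 → 9⁴ + 6⁴ + 0⁴ + 3⁴ = 7938
7938 → 7⁴ + 9⁴ + 3⁴ + 8⁴ = 13139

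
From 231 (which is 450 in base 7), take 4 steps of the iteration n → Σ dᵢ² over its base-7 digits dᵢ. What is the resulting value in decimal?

45

231 = (4,5,0)_7 → 4² + 5² + 0² = 16 + 25 + 0 = 41
41 = (5,6)_7 → 5² + 6² = 25 + 36 = 61
61 = (1,1,5)_7 → 1² + 1² + 5² = 1 + 1 + 25 = 27
27 = (3,6)_7 → 3² + 6² = 9 + 36 = 45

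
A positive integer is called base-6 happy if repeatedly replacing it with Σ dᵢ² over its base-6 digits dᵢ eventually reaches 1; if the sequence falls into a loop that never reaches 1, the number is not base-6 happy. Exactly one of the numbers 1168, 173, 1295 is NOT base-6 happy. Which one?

1168: 1168 → 49 → 6 → 1  — reaches 1 (base-6 happy)
173: 173 → 57 → 19 → 10 → 17 → 29 → 41 → 26 → 20 → 13 → 5 → 25 → 17  — repeats 17 (not base-6 happy)
1295: 1295 → 100 → 36 → 1  — reaches 1 (base-6 happy)

173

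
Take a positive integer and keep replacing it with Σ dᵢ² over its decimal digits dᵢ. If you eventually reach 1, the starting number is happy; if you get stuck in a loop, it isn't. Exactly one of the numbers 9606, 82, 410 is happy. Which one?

9606: 9606 → 153 → 35 → 34 → 25 → 29 → 85 → 89 → 145 → 42 → 20 → 4 → 16 → 37 → 58 → 89  — repeats 89 (not happy)
82: 82 → 68 → 100 → 1  — reaches 1 (happy)
410: 410 → 17 → 50 → 25 → 29 → 85 → 89 → 145 → 42 → 20 → 4 → 16 → 37 → 58 → 89  — repeats 89 (not happy)

82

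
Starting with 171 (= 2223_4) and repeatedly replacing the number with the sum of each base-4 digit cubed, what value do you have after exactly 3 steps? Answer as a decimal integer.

36

171 = (2,2,2,3)_4 → 2³ + 2³ + 2³ + 3³ = 51
51 = (3,0,3)_4 → 3³ + 0³ + 3³ = 54
54 = (3,1,2)_4 → 3³ + 1³ + 2³ = 36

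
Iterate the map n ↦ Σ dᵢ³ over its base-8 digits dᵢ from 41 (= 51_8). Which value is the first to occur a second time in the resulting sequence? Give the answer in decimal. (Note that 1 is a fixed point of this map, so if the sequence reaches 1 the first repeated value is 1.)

41 = (5,1)_8 → 5³ + 1³ = 125 + 1 = 126
126 = (1,7,6)_8 → 1³ + 7³ + 6³ = 1 + 343 + 216 = 560
560 = (1,0,6,0)_8 → 1³ + 0³ + 6³ + 0³ = 1 + 0 + 216 + 0 = 217
217 = (3,3,1)_8 → 3³ + 3³ + 1³ = 27 + 27 + 1 = 55
55 = (6,7)_8 → 6³ + 7³ = 216 + 343 = 559
559 = (1,0,5,7)_8 → 1³ + 0³ + 5³ + 7³ = 1 + 0 + 125 + 343 = 469
469 = (7,2,5)_8 → 7³ + 2³ + 5³ = 343 + 8 + 125 = 476
476 = (7,3,4)_8 → 7³ + 3³ + 4³ = 343 + 27 + 64 = 434
434 = (6,6,2)_8 → 6³ + 6³ + 2³ = 216 + 216 + 8 = 440
440 = (6,7,0)_8 → 6³ + 7³ + 0³ = 216 + 343 + 0 = 559  — 559 already appeared earlier.

559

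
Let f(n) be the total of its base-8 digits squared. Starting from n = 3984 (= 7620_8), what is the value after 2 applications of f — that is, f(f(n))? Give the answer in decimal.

3984 = (7,6,2,0)_8 → 7² + 6² + 2² + 0² = 89
89 = (1,3,1)_8 → 1² + 3² + 1² = 11

11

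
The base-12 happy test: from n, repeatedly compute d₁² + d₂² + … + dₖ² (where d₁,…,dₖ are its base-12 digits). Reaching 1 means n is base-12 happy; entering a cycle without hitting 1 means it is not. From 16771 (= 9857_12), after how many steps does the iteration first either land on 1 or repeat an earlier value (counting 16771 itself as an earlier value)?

10

16771 = (9,8,5,7)_12 → 9² + 8² + 5² + 7² = 81 + 64 + 25 + 49 = 219
219 = (1,6,3)_12 → 1² + 6² + 3² = 1 + 36 + 9 = 46
46 = (3,10)_12 → 3² + 10² = 9 + 100 = 109
109 = (9,1)_12 → 9² + 1² = 81 + 1 = 82
82 = (6,10)_12 → 6² + 10² = 36 + 100 = 136
136 = (11,4)_12 → 11² + 4² = 121 + 16 = 137
137 = (11,5)_12 → 11² + 5² = 121 + 25 = 146
146 = (1,0,2)_12 → 1² + 0² + 2² = 1 + 0 + 4 = 5
5 = (5)_12 → 5² = 25
25 = (2,1)_12 → 2² + 1² = 4 + 1 = 5  — 5 repeats.
That took 10 steps.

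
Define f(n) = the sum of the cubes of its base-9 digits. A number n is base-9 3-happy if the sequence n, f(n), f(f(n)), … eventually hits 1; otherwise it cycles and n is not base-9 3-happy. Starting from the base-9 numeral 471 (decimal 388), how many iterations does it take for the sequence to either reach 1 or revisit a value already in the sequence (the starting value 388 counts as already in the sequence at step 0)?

388 = (4,7,1)_9 → 4³ + 7³ + 1³ = 64 + 343 + 1 = 408
408 = (5,0,3)_9 → 5³ + 0³ + 3³ = 125 + 0 + 27 = 152
152 = (1,7,8)_9 → 1³ + 7³ + 8³ = 1 + 343 + 512 = 856
856 = (1,1,5,1)_9 → 1³ + 1³ + 5³ + 1³ = 1 + 1 + 125 + 1 = 128
128 = (1,5,2)_9 → 1³ + 5³ + 2³ = 1 + 125 + 8 = 134
134 = (1,5,8)_9 → 1³ + 5³ + 8³ = 1 + 125 + 512 = 638
638 = (7,7,8)_9 → 7³ + 7³ + 8³ = 343 + 343 + 512 = 1198
1198 = (1,5,7,1)_9 → 1³ + 5³ + 7³ + 1³ = 1 + 125 + 343 + 1 = 470
470 = (5,7,2)_9 → 5³ + 7³ + 2³ = 125 + 343 + 8 = 476
476 = (5,7,8)_9 → 5³ + 7³ + 8³ = 125 + 343 + 512 = 980
980 = (1,3,0,8)_9 → 1³ + 3³ + 0³ + 8³ = 1 + 27 + 0 + 512 = 540
540 = (6,6,0)_9 → 6³ + 6³ + 0³ = 216 + 216 + 0 = 432
432 = (5,3,0)_9 → 5³ + 3³ + 0³ = 125 + 27 + 0 = 152  — 152 repeats.
That took 13 steps.

13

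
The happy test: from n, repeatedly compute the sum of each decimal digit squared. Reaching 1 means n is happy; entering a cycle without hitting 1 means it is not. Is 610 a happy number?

610 → 6² + 1² + 0² = 36 + 1 + 0 = 37
37 → 3² + 7² = 9 + 49 = 58
58 → 5² + 8² = 25 + 64 = 89
89 → 8² + 9² = 64 + 81 = 145
145 → 1² + 4² + 5² = 1 + 16 + 25 = 42
42 → 4² + 2² = 16 + 4 = 20
20 → 2² + 0² = 4 + 0 = 4
4 → 4² = 16
16 → 1² + 6² = 1 + 36 = 37  — 37 already seen; the sequence cycles without reaching 1.

not happy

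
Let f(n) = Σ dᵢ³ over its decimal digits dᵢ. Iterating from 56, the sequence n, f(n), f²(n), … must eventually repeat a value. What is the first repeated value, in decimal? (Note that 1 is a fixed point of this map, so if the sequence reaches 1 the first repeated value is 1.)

56 → 341
341 → 92
92 → 737
737 → 713
713 → 371
371 → 371  — 371 already appeared earlier.

371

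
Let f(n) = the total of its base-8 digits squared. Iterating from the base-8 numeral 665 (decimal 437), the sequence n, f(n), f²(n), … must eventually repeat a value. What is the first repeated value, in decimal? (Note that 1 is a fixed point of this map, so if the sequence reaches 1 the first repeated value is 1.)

437 = (6,6,5)_8 → 6² + 6² + 5² = 36 + 36 + 25 = 97
97 = (1,4,1)_8 → 1² + 4² + 1² = 1 + 16 + 1 = 18
18 = (2,2)_8 → 2² + 2² = 4 + 4 = 8
8 = (1,0)_8 → 1² + 0² = 1 + 0 = 1  — reached the fixed point 1.
1 → 1, so 1 is the first repeated value.

1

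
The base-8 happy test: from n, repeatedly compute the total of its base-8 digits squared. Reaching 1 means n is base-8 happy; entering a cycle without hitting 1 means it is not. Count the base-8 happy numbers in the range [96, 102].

96: 96 → 17 → 5 → 25 → 10 → 5  (repeats 5)
97: 97 → 18 → 8 → 1  (reaches 1)
98: 98 → 21 → 29 → 34 → 20 → 20  (repeats 20)
99: 99 → 26 → 13 → 26  (repeats 26)
100: 100 → 33 → 17 → 5 → 25 → 10 → 5  (repeats 5)
101: 101 → 42 → 29 → 34 → 20 → 20  (repeats 20)
102: 102 → 53 → 61 → 74 → 6 → 36 → 32 → 16 → 4 → 16  (repeats 16)
base-8 happy: 97

1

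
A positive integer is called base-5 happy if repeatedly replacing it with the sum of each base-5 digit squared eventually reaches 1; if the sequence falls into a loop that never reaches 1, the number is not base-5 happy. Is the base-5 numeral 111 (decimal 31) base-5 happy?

not base-5 happy

31 = (1,1,1)_5 → 3
3 = (3)_5 → 9
9 = (1,4)_5 → 17
17 = (3,2)_5 → 13
13 = (2,3)_5 → 13  — 13 already seen; the sequence cycles without reaching 1.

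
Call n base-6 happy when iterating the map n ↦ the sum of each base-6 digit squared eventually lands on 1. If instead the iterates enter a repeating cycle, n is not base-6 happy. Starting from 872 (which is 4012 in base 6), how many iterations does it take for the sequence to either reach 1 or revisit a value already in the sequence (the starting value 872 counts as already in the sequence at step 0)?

872 = (4,0,1,2)_6 → 4² + 0² + 1² + 2² = 16 + 0 + 1 + 4 = 21
21 = (3,3)_6 → 3² + 3² = 9 + 9 = 18
18 = (3,0)_6 → 3² + 0² = 9 + 0 = 9
9 = (1,3)_6 → 1² + 3² = 1 + 9 = 10
10 = (1,4)_6 → 1² + 4² = 1 + 16 = 17
17 = (2,5)_6 → 2² + 5² = 4 + 25 = 29
29 = (4,5)_6 → 4² + 5² = 16 + 25 = 41
41 = (1,0,5)_6 → 1² + 0² + 5² = 1 + 0 + 25 = 26
26 = (4,2)_6 → 4² + 2² = 16 + 4 = 20
20 = (3,2)_6 → 3² + 2² = 9 + 4 = 13
13 = (2,1)_6 → 2² + 1² = 4 + 1 = 5
5 = (5)_6 → 5² = 25
25 = (4,1)_6 → 4² + 1² = 16 + 1 = 17  — 17 repeats.
That took 13 steps.

13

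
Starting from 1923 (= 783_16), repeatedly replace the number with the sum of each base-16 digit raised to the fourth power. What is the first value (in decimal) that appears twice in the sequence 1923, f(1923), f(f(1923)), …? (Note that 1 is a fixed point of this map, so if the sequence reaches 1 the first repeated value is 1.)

47314

1923 = (7,8,3)_16 → 7⁴ + 8⁴ + 3⁴ = 2401 + 4096 + 81 = 6578
6578 = (1,9,11,2)_16 → 1⁴ + 9⁴ + 11⁴ + 2⁴ = 1 + 6561 + 14641 + 16 = 21219
21219 = (5,2,14,3)_16 → 5⁴ + 2⁴ + 14⁴ + 3⁴ = 625 + 16 + 38416 + 81 = 39138
39138 = (9,8,14,2)_16 → 9⁴ + 8⁴ + 14⁴ + 2⁴ = 6561 + 4096 + 38416 + 16 = 49089
49089 = (11,15,12,1)_16 → 11⁴ + 15⁴ + 12⁴ + 1⁴ = 14641 + 50625 + 20736 + 1 = 86003
86003 = (1,4,15,15,3)_16 → 1⁴ + 4⁴ + 15⁴ + 15⁴ + 3⁴ = 1 + 256 + 50625 + 50625 + 81 = 101588
101588 = (1,8,12,13,4)_16 → 1⁴ + 8⁴ + 12⁴ + 13⁴ + 4⁴ = 1 + 4096 + 20736 + 28561 + 256 = 53650
53650 = (13,1,9,2)_16 → 13⁴ + 1⁴ + 9⁴ + 2⁴ = 28561 + 1 + 6561 + 16 = 35139
35139 = (8,9,4,3)_16 → 8⁴ + 9⁴ + 4⁴ + 3⁴ = 4096 + 6561 + 256 + 81 = 10994
10994 = (2,10,15,2)_16 → 2⁴ + 10⁴ + 15⁴ + 2⁴ = 16 + 10000 + 50625 + 16 = 60657
60657 = (14,12,15,1)_16 → 14⁴ + 12⁴ + 15⁴ + 1⁴ = 38416 + 20736 + 50625 + 1 = 109778
109778 = (1,10,12,13,2)_16 → 1⁴ + 10⁴ + 12⁴ + 13⁴ + 2⁴ = 1 + 10000 + 20736 + 28561 + 16 = 59314
59314 = (14,7,11,2)_16 → 14⁴ + 7⁴ + 11⁴ + 2⁴ = 38416 + 2401 + 14641 + 16 = 55474
55474 = (13,8,11,2)_16 → 13⁴ + 8⁴ + 11⁴ + 2⁴ = 28561 + 4096 + 14641 + 16 = 47314
47314 = (11,8,13,2)_16 → 11⁴ + 8⁴ + 13⁴ + 2⁴ = 14641 + 4096 + 28561 + 16 = 47314  — 47314 already appeared earlier.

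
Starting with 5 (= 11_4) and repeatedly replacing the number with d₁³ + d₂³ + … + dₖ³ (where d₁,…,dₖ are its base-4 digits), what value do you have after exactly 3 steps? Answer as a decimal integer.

8

5 = (1,1)_4 → 2
2 = (2)_4 → 8
8 = (2,0)_4 → 8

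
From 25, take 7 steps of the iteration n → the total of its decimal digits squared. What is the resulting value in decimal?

25 → 2² + 5² = 29
29 → 2² + 9² = 85
85 → 8² + 5² = 89
89 → 8² + 9² = 145
145 → 1² + 4² + 5² = 42
42 → 4² + 2² = 20
20 → 2² + 0² = 4

4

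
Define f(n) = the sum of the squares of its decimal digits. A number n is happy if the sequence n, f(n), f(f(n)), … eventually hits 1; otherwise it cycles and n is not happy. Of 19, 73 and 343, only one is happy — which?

19

19: 19 → 82 → 68 → 100 → 1  — reaches 1 (happy)
73: 73 → 58 → 89 → 145 → 42 → 20 → 4 → 16 → 37 → 58  — repeats 58 (not happy)
343: 343 → 34 → 25 → 29 → 85 → 89 → 145 → 42 → 20 → 4 → 16 → 37 → 58 → 89  — repeats 89 (not happy)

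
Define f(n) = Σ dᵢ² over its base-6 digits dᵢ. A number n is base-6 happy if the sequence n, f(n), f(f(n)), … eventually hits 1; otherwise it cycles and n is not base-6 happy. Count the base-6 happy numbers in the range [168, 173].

1

168: 168 → 32 → 29 → 41 → 26 → 20 → 13 → 5 → 25 → 17 → 29  — not base-6 happy
169: 169 → 33 → 34 → 41 → 26 → 20 → 13 → 5 → 25 → 17 → 29 → 41  — not base-6 happy
170: 170 → 36 → 1  — base-6 happy
171: 171 → 41 → 26 → 20 → 13 → 5 → 25 → 17 → 29 → 41  — not base-6 happy
172: 172 → 48 → 5 → 25 → 17 → 29 → 41 → 26 → 20 → 13 → 5  — not base-6 happy
173: 173 → 57 → 19 → 10 → 17 → 29 → 41 → 26 → 20 → 13 → 5 → 25 → 17  — not base-6 happy
base-6 happy: 170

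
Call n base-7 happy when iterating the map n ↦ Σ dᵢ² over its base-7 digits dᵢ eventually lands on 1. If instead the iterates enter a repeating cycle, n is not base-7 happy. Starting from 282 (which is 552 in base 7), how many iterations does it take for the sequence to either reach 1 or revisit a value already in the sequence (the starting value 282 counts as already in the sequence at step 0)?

282 = (5,5,2)_7 → 5² + 5² + 2² = 54
54 = (1,0,5)_7 → 1² + 0² + 5² = 26
26 = (3,5)_7 → 3² + 5² = 34
34 = (4,6)_7 → 4² + 6² = 52
52 = (1,0,3)_7 → 1² + 0² + 3² = 10
10 = (1,3)_7 → 1² + 3² = 10  — 10 repeats.
That took 6 steps.

6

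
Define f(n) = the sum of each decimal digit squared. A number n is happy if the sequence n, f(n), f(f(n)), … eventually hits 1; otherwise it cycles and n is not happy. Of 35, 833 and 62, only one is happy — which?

833

35: 35 → 34 → 25 → 29 → 85 → 89 → 145 → 42 → 20 → 4 → 16 → 37 → 58 → 89  — repeats 89 (not happy)
833: 833 → 82 → 68 → 100 → 1  — reaches 1 (happy)
62: 62 → 40 → 16 → 37 → 58 → 89 → 145 → 42 → 20 → 4 → 16  — repeats 16 (not happy)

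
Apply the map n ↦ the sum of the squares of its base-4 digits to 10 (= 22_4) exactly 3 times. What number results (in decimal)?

1

10 = (2,2)_4 → 2² + 2² = 4 + 4 = 8
8 = (2,0)_4 → 2² + 0² = 4 + 0 = 4
4 = (1,0)_4 → 1² + 0² = 1 + 0 = 1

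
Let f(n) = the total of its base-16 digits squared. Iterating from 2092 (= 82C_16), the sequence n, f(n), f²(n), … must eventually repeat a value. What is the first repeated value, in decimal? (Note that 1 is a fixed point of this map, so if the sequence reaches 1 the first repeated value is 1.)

2092 = (8,2,12)_16 → 212
212 = (13,4)_16 → 185
185 = (11,9)_16 → 202
202 = (12,10)_16 → 244
244 = (15,4)_16 → 241
241 = (15,1)_16 → 226
226 = (14,2)_16 → 200
200 = (12,8)_16 → 208
208 = (13,0)_16 → 169
169 = (10,9)_16 → 181
181 = (11,5)_16 → 146
146 = (9,2)_16 → 85
85 = (5,5)_16 → 50
50 = (3,2)_16 → 13
13 = (13)_16 → 169  — 169 already appeared earlier.

169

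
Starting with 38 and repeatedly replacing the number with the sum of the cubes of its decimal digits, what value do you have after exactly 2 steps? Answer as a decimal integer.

881

38 → 3³ + 8³ = 27 + 512 = 539
539 → 5³ + 3³ + 9³ = 125 + 27 + 729 = 881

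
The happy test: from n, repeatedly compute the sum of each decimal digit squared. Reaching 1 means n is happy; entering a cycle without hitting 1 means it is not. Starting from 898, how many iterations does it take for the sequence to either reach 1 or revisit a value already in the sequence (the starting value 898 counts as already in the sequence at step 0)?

898 → 8² + 9² + 8² = 209
209 → 2² + 0² + 9² = 85
85 → 8² + 5² = 89
89 → 8² + 9² = 145
145 → 1² + 4² + 5² = 42
42 → 4² + 2² = 20
20 → 2² + 0² = 4
4 → 4² = 16
16 → 1² + 6² = 37
37 → 3² + 7² = 58
58 → 5² + 8² = 89  — 89 repeats.
That took 11 steps.

11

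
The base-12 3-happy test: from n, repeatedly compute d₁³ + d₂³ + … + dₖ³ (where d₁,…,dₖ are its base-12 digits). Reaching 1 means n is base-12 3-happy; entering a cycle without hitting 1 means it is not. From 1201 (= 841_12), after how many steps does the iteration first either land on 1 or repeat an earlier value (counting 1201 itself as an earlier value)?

14

1201 = (8,4,1)_12 → 8³ + 4³ + 1³ = 512 + 64 + 1 = 577
577 = (4,0,1)_12 → 4³ + 0³ + 1³ = 64 + 0 + 1 = 65
65 = (5,5)_12 → 5³ + 5³ = 125 + 125 = 250
250 = (1,8,10)_12 → 1³ + 8³ + 10³ = 1 + 512 + 1000 = 1513
1513 = (10,6,1)_12 → 10³ + 6³ + 1³ = 1000 + 216 + 1 = 1217
1217 = (8,5,5)_12 → 8³ + 5³ + 5³ = 512 + 125 + 125 = 762
762 = (5,3,6)_12 → 5³ + 3³ + 6³ = 125 + 27 + 216 = 368
368 = (2,6,8)_12 → 2³ + 6³ + 8³ = 8 + 216 + 512 = 736
736 = (5,1,4)_12 → 5³ + 1³ + 4³ = 125 + 1 + 64 = 190
190 = (1,3,10)_12 → 1³ + 3³ + 10³ = 1 + 27 + 1000 = 1028
1028 = (7,1,8)_12 → 7³ + 1³ + 8³ = 343 + 1 + 512 = 856
856 = (5,11,4)_12 → 5³ + 11³ + 4³ = 125 + 1331 + 64 = 1520
1520 = (10,6,8)_12 → 10³ + 6³ + 8³ = 1000 + 216 + 512 = 1728
1728 = (1,0,0,0)_12 → 1³ + 0³ + 0³ + 0³ = 1 + 0 + 0 + 0 = 1  — reached 1.
That took 14 steps.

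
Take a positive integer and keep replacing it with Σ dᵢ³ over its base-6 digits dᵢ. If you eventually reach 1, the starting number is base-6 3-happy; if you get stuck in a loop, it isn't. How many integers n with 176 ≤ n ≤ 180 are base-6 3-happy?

176: 176 → 197 → 258 → 3 → 27 → 91 → 36 → 1  — base-6 3-happy
177: 177 → 216 → 1  — base-6 3-happy
178: 178 → 253 → 3 → 27 → 91 → 36 → 1  — base-6 3-happy
179: 179 → 314 → 81 → 36 → 1  — base-6 3-happy
180: 180 → 125 → 160 → 136 → 155 → 190 → 190  — not base-6 3-happy
base-6 3-happy: 176, 177, 178, 179

4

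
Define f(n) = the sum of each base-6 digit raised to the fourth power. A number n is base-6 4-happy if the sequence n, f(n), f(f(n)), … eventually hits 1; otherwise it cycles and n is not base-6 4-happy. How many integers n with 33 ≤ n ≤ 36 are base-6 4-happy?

1

33: 33 → 706 → 419 → 1332 → 2 → 16 → 272 → 99 → 353 → 963 → 609 → 978 → 338 → 114 → 82 → 273 → 164 → 353  — not base-6 4-happy
34: 34 → 881 → 897 → 962 → 544 → 353 → 963 → 609 → 978 → 338 → 114 → 82 → 273 → 164 → 353  — not base-6 4-happy
35: 35 → 1250 → 1153 → 642 → 1266 → 1251 → 1218 → 1331 → 1251  — not base-6 4-happy
36: 36 → 1  — base-6 4-happy
base-6 4-happy: 36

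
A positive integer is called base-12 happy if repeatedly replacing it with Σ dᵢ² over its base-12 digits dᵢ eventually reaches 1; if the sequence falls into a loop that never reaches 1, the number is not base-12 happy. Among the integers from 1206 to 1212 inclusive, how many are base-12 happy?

1206: 1206 → 116 → 145 → 2 → 4 → 16 → 17 → 26 → 8 → 64 → 41 → 34 → 104 → 128 → 164 → 66 → 61 → 26  (repeats 26)
1207: 1207 → 129 → 181 → 11 → 121 → 101 → 89 → 74 → 40 → 25 → 5 → 25  (repeats 25)
1208: 1208 → 144 → 1  (reaches 1)
1209: 1209 → 161 → 27 → 13 → 2 → 4 → 16 → 17 → 26 → 8 → 64 → 41 → 34 → 104 → 128 → 164 → 66 → 61 → 26  (repeats 26)
1210: 1210 → 180 → 10 → 100 → 80 → 100  (repeats 100)
1211: 1211 → 201 → 98 → 68 → 89 → 74 → 40 → 25 → 5 → 25  (repeats 25)
1212: 1212 → 89 → 74 → 40 → 25 → 5 → 25  (repeats 25)
base-12 happy: 1208

1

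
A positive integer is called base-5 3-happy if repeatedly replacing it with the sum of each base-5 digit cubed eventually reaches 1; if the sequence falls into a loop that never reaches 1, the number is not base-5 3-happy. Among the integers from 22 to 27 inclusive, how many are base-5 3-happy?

22: 22 → 72 → 80 → 28 → 28  — not base-5 3-happy
23: 23 → 91 → 55 → 9 → 65 → 35 → 9  — not base-5 3-happy
24: 24 → 128 → 28 → 28  — not base-5 3-happy
25: 25 → 1  — base-5 3-happy
26: 26 → 2 → 8 → 28 → 28  — not base-5 3-happy
27: 27 → 9 → 65 → 35 → 9  — not base-5 3-happy
base-5 3-happy: 25

1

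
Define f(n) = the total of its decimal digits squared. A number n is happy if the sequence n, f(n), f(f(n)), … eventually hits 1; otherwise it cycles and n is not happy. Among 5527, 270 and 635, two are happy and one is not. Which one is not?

270

5527: 5527 → 103 → 10 → 1  — reaches 1 (happy)
270: 270 → 53 → 34 → 25 → 29 → 85 → 89 → 145 → 42 → 20 → 4 → 16 → 37 → 58 → 89  — repeats 89 (not happy)
635: 635 → 70 → 49 → 97 → 130 → 10 → 1  — reaches 1 (happy)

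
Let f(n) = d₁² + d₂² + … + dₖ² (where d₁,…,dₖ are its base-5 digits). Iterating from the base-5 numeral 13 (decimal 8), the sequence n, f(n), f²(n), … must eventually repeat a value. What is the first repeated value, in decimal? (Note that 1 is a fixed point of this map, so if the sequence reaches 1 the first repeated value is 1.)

8 = (1,3)_5 → 1² + 3² = 10
10 = (2,0)_5 → 2² + 0² = 4
4 = (4)_5 → 4² = 16
16 = (3,1)_5 → 3² + 1² = 10  — 10 already appeared earlier.

10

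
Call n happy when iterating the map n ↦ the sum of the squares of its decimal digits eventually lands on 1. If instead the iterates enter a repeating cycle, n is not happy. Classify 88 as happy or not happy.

not happy

88 → 8² + 8² = 128
128 → 1² + 2² + 8² = 69
69 → 6² + 9² = 117
117 → 1² + 1² + 7² = 51
51 → 5² + 1² = 26
26 → 2² + 6² = 40
40 → 4² + 0² = 16
16 → 1² + 6² = 37
37 → 3² + 7² = 58
58 → 5² + 8² = 89
89 → 8² + 9² = 145
145 → 1² + 4² + 5² = 42
42 → 4² + 2² = 20
20 → 2² + 0² = 4
4 → 4² = 16  — 16 already seen; the sequence cycles without reaching 1.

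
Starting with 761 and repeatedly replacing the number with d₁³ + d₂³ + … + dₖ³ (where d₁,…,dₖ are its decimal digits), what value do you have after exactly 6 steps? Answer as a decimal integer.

371

761 → 560
560 → 341
341 → 92
92 → 737
737 → 713
713 → 371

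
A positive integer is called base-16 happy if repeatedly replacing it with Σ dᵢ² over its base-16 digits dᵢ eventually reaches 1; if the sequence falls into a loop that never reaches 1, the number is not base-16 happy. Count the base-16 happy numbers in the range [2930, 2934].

2930: 2930 → 174 → 296 → 69 → 41 → 85 → 50 → 13 → 169 → 181 → 146 → 85  — not base-16 happy
2931: 2931 → 179 → 130 → 68 → 32 → 4 → 16 → 1  — base-16 happy
2932: 2932 → 186 → 221 → 338 → 30 → 197 → 169 → 181 → 146 → 85 → 50 → 13 → 169  — not base-16 happy
2933: 2933 → 195 → 153 → 162 → 104 → 100 → 52 → 25 → 82 → 29 → 170 → 200 → 208 → 169 → 181 → 146 → 85 → 50 → 13 → 169  — not base-16 happy
2934: 2934 → 206 → 340 → 42 → 104 → 100 → 52 → 25 → 82 → 29 → 170 → 200 → 208 → 169 → 181 → 146 → 85 → 50 → 13 → 169  — not base-16 happy
base-16 happy: 2931

1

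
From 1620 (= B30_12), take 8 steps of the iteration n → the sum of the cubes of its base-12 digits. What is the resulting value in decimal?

1620 = (11,3,0)_12 → 11³ + 3³ + 0³ = 1331 + 27 + 0 = 1358
1358 = (9,5,2)_12 → 9³ + 5³ + 2³ = 729 + 125 + 8 = 862
862 = (5,11,10)_12 → 5³ + 11³ + 10³ = 125 + 1331 + 1000 = 2456
2456 = (1,5,0,8)_12 → 1³ + 5³ + 0³ + 8³ = 1 + 125 + 0 + 512 = 638
638 = (4,5,2)_12 → 4³ + 5³ + 2³ = 64 + 125 + 8 = 197
197 = (1,4,5)_12 → 1³ + 4³ + 5³ = 1 + 64 + 125 = 190
190 = (1,3,10)_12 → 1³ + 3³ + 10³ = 1 + 27 + 1000 = 1028
1028 = (7,1,8)_12 → 7³ + 1³ + 8³ = 343 + 1 + 512 = 856

856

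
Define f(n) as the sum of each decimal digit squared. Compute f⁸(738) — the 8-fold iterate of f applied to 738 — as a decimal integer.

89

738 → 7² + 3² + 8² = 122
122 → 1² + 2² + 2² = 9
9 → 9² = 81
81 → 8² + 1² = 65
65 → 6² + 5² = 61
61 → 6² + 1² = 37
37 → 3² + 7² = 58
58 → 5² + 8² = 89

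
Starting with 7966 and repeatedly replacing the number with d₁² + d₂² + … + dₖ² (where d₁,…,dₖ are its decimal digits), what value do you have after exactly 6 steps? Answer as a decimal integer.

85

7966 → 7² + 9² + 6² + 6² = 49 + 81 + 36 + 36 = 202
202 → 2² + 0² + 2² = 4 + 0 + 4 = 8
8 → 8² = 64
64 → 6² + 4² = 36 + 16 = 52
52 → 5² + 2² = 25 + 4 = 29
29 → 2² + 9² = 4 + 81 = 85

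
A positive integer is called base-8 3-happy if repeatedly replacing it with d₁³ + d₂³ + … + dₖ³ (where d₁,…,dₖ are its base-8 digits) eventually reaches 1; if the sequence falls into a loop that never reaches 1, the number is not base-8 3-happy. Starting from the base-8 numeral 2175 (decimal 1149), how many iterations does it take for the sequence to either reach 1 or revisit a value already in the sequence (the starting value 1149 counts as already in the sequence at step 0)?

1149 = (2,1,7,5)_8 → 2³ + 1³ + 7³ + 5³ = 8 + 1 + 343 + 125 = 477
477 = (7,3,5)_8 → 7³ + 3³ + 5³ = 343 + 27 + 125 = 495
495 = (7,5,7)_8 → 7³ + 5³ + 7³ = 343 + 125 + 343 = 811
811 = (1,4,5,3)_8 → 1³ + 4³ + 5³ + 3³ = 1 + 64 + 125 + 27 = 217
217 = (3,3,1)_8 → 3³ + 3³ + 1³ = 27 + 27 + 1 = 55
55 = (6,7)_8 → 6³ + 7³ = 216 + 343 = 559
559 = (1,0,5,7)_8 → 1³ + 0³ + 5³ + 7³ = 1 + 0 + 125 + 343 = 469
469 = (7,2,5)_8 → 7³ + 2³ + 5³ = 343 + 8 + 125 = 476
476 = (7,3,4)_8 → 7³ + 3³ + 4³ = 343 + 27 + 64 = 434
434 = (6,6,2)_8 → 6³ + 6³ + 2³ = 216 + 216 + 8 = 440
440 = (6,7,0)_8 → 6³ + 7³ + 0³ = 216 + 343 + 0 = 559  — 559 repeats.
That took 11 steps.

11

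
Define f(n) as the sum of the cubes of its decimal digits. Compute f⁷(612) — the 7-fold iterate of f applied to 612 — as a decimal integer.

612 → 6³ + 1³ + 2³ = 225
225 → 2³ + 2³ + 5³ = 141
141 → 1³ + 4³ + 1³ = 66
66 → 6³ + 6³ = 432
432 → 4³ + 3³ + 2³ = 99
99 → 9³ + 9³ = 1458
1458 → 1³ + 4³ + 5³ + 8³ = 702

702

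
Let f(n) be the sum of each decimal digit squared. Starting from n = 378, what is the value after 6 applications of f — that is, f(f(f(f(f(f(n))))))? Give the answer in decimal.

37

378 → 3² + 7² + 8² = 9 + 49 + 64 = 122
122 → 1² + 2² + 2² = 1 + 4 + 4 = 9
9 → 9² = 81
81 → 8² + 1² = 64 + 1 = 65
65 → 6² + 5² = 36 + 25 = 61
61 → 6² + 1² = 36 + 1 = 37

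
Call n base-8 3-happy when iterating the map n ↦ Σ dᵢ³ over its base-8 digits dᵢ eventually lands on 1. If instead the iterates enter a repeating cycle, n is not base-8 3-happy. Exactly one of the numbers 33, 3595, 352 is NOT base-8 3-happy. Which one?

33: 33 → 65 → 2 → 8 → 1  — reaches 1 (base-8 3-happy)
3595: 3595 → 371 → 368 → 341 → 258 → 72 → 2 → 8 → 1  — reaches 1 (base-8 3-happy)
352: 352 → 189 → 476 → 434 → 440 → 559 → 469 → 476  — repeats 476 (not base-8 3-happy)

352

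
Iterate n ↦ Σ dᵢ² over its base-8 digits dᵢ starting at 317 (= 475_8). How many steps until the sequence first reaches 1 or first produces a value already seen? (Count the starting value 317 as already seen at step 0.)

7

317 = (4,7,5)_8 → 90
90 = (1,3,2)_8 → 14
14 = (1,6)_8 → 37
37 = (4,5)_8 → 41
41 = (5,1)_8 → 26
26 = (3,2)_8 → 13
13 = (1,5)_8 → 26  — 26 repeats.
That took 7 steps.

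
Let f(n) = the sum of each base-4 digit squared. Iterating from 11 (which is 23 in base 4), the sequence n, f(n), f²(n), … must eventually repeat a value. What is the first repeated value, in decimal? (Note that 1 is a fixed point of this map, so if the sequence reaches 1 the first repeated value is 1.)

11 = (2,3)_4 → 2² + 3² = 13
13 = (3,1)_4 → 3² + 1² = 10
10 = (2,2)_4 → 2² + 2² = 8
8 = (2,0)_4 → 2² + 0² = 4
4 = (1,0)_4 → 1² + 0² = 1  — reached the fixed point 1.
1 → 1, so 1 is the first repeated value.

1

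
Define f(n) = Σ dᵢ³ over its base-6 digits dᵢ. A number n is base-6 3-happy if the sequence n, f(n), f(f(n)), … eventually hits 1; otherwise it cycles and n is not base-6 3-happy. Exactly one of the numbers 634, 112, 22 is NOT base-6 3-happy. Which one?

634: 634 → 224 → 10 → 65 → 190 → 190  — repeats 190 (not base-6 3-happy)
112: 112 → 91 → 36 → 1  — reaches 1 (base-6 3-happy)
22: 22 → 91 → 36 → 1  — reaches 1 (base-6 3-happy)

634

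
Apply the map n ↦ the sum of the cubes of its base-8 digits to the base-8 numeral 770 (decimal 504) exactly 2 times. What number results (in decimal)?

350

504 = (7,7,0)_8 → 7³ + 7³ + 0³ = 343 + 343 + 0 = 686
686 = (1,2,5,6)_8 → 1³ + 2³ + 5³ + 6³ = 1 + 8 + 125 + 216 = 350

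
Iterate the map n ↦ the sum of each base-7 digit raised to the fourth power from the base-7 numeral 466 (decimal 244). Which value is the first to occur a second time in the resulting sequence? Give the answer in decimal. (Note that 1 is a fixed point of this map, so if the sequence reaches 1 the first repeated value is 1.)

2258

244 = (4,6,6)_7 → 2848
2848 = (1,1,2,0,6)_7 → 1314
1314 = (3,5,5,5)_7 → 1956
1956 = (5,4,6,3)_7 → 2258
2258 = (6,4,0,4)_7 → 1808
1808 = (5,1,6,2)_7 → 1938
1938 = (5,4,3,6)_7 → 2258  — 2258 already appeared earlier.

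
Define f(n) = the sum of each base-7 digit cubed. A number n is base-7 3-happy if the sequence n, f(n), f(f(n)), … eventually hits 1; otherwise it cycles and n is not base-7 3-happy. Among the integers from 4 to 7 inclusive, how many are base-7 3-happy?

1

4: 4 → 64 → 10 → 28 → 64  — not base-7 3-happy
5: 5 → 125 → 251 → 341 → 557 → 137 → 197 → 65 → 17 → 35 → 125  — not base-7 3-happy
6: 6 → 216 → 288 → 342 → 648 → 282 → 258 → 342  — not base-7 3-happy
7: 7 → 1  — base-7 3-happy
base-7 3-happy: 7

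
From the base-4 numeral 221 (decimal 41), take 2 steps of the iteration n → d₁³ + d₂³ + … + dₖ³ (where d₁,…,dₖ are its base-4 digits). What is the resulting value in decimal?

2

41 = (2,2,1)_4 → 2³ + 2³ + 1³ = 17
17 = (1,0,1)_4 → 1³ + 0³ + 1³ = 2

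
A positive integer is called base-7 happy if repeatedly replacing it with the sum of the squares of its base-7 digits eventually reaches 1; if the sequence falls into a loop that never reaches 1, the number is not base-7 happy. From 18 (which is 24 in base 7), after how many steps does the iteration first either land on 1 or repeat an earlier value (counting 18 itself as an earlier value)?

8

18 = (2,4)_7 → 20
20 = (2,6)_7 → 40
40 = (5,5)_7 → 50
50 = (1,0,1)_7 → 2
2 = (2)_7 → 4
4 = (4)_7 → 16
16 = (2,2)_7 → 8
8 = (1,1)_7 → 2  — 2 repeats.
That took 8 steps.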